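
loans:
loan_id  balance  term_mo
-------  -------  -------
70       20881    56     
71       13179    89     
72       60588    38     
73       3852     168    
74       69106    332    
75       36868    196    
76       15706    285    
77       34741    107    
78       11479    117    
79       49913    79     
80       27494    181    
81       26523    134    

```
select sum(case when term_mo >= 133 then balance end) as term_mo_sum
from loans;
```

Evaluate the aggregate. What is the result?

179549

loan_id=70: ✗
loan_id=71: ✗
loan_id=72: ✗
loan_id=73: ✓ → 3852
loan_id=74: ✓ → 69106
loan_id=75: ✓ → 36868
loan_id=76: ✓ → 15706
loan_id=77: ✗
loan_id=78: ✗
loan_id=79: ✗
loan_id=80: ✓ → 27494
loan_id=81: ✓ → 26523
term_mo_sum = 3852 + 69106 + 36868 + 15706 + 27494 + 26523 = 179549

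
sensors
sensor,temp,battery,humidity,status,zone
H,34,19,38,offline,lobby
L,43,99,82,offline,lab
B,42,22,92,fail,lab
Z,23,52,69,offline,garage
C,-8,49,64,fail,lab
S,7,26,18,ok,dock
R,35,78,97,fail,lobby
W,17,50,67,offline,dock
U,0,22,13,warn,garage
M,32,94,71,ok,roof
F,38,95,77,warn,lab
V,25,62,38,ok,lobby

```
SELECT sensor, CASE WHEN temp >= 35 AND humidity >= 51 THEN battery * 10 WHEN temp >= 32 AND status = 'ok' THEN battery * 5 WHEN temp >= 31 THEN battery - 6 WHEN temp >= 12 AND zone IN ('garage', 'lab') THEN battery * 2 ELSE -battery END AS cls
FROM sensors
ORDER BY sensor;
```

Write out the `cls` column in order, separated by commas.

220, -49, 950, 13, 990, 470, 780, -26, -22, -62, -50, 104

sensor=B: temp >= 35 AND humidity >= 51 → 220
sensor=C: ELSE → -49
sensor=F: temp >= 35 AND humidity >= 51 → 950
sensor=H: temp >= 31 → 13
sensor=L: temp >= 35 AND humidity >= 51 → 990
sensor=M: temp >= 32 AND status = 'ok' → 470
sensor=R: temp >= 35 AND humidity >= 51 → 780
sensor=S: ELSE → -26
sensor=U: ELSE → -22
sensor=V: ELSE → -62
sensor=W: ELSE → -50
sensor=Z: temp >= 12 AND zone IN ('garage', 'lab') → 104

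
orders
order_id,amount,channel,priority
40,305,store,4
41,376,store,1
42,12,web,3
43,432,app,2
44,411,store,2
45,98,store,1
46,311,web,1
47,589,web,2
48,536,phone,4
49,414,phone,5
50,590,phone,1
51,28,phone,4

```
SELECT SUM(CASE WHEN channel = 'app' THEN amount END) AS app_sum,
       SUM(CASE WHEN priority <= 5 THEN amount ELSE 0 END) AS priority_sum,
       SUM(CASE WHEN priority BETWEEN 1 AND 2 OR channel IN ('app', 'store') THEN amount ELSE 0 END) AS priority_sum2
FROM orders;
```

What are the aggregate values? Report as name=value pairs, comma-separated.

app_sum=432, priority_sum=4102, priority_sum2=3112

[app_sum: channel = 'app']
order_id=40: ✗
order_id=41: ✗
order_id=42: ✗
order_id=43: ✓ → 432
order_id=44: ✗
order_id=45: ✗
order_id=46: ✗
order_id=47: ✗
order_id=48: ✗
order_id=49: ✗
order_id=50: ✗
order_id=51: ✗
app_sum = 432
—
[priority_sum: priority <= 5]
order_id=40: ✓ → 305
order_id=41: ✓ → 376
order_id=42: ✓ → 12
order_id=43: ✓ → 432
order_id=44: ✓ → 411
order_id=45: ✓ → 98
order_id=46: ✓ → 311
order_id=47: ✓ → 589
order_id=48: ✓ → 536
order_id=49: ✓ → 414
order_id=50: ✓ → 590
order_id=51: ✓ → 28
priority_sum = 305 + 376 + 12 + 432 + 411 + 98 + 311 + 589 + 536 + 414 + 590 + 28 = 4102
—
[priority_sum2: priority BETWEEN 1 AND 2 OR channel IN ('app', 'store')]
order_id=40: ✓ → 305
order_id=41: ✓ → 376
order_id=42: ✗
order_id=43: ✓ → 432
order_id=44: ✓ → 411
order_id=45: ✓ → 98
order_id=46: ✓ → 311
order_id=47: ✓ → 589
order_id=48: ✗
order_id=49: ✗
order_id=50: ✓ → 590
order_id=51: ✗
priority_sum2 = 305 + 376 + 432 + 411 + 98 + 311 + 589 + 590 = 3112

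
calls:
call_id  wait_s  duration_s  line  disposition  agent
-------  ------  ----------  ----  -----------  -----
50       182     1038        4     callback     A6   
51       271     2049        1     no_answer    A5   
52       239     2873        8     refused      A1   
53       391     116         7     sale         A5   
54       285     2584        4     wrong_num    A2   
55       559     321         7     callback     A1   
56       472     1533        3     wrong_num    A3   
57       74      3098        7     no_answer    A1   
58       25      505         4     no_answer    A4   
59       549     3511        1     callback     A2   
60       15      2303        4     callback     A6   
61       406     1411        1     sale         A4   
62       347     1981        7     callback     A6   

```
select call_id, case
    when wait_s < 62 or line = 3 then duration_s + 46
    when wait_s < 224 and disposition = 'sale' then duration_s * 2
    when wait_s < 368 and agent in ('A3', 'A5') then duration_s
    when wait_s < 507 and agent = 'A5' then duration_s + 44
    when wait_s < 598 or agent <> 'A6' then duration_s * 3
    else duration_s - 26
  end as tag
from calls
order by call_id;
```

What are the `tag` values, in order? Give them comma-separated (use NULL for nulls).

call_id=50: wait_s < 598 or agent <> 'A6' → 3114
call_id=51: wait_s < 368 and agent in ('A3', 'A5') → 2049
call_id=52: wait_s < 598 or agent <> 'A6' → 8619
call_id=53: wait_s < 507 and agent = 'A5' → 160
call_id=54: wait_s < 598 or agent <> 'A6' → 7752
call_id=55: wait_s < 598 or agent <> 'A6' → 963
call_id=56: wait_s < 62 or line = 3 → 1579
call_id=57: wait_s < 598 or agent <> 'A6' → 9294
call_id=58: wait_s < 62 or line = 3 → 551
call_id=59: wait_s < 598 or agent <> 'A6' → 10533
call_id=60: wait_s < 62 or line = 3 → 2349
call_id=61: wait_s < 598 or agent <> 'A6' → 4233
call_id=62: wait_s < 598 or agent <> 'A6' → 5943

3114, 2049, 8619, 160, 7752, 963, 1579, 9294, 551, 10533, 2349, 4233, 5943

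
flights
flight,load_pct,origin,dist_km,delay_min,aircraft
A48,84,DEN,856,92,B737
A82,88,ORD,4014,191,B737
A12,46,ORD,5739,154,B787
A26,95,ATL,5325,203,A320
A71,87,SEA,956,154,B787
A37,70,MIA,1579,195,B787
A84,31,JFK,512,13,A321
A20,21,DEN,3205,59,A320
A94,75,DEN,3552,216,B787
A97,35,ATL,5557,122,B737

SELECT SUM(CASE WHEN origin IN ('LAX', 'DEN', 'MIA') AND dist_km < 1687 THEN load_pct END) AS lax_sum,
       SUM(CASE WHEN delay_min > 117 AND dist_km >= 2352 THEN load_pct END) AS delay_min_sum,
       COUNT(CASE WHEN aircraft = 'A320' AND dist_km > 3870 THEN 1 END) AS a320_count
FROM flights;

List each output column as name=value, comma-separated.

[lax_sum: origin IN ('LAX', 'DEN', 'MIA') AND dist_km < 1687]
flight=A48: ✓ → 84
flight=A82: ✗
flight=A12: ✗
flight=A26: ✗
flight=A71: ✗
flight=A37: ✓ → 70
flight=A84: ✗
flight=A20: ✗
flight=A94: ✗
flight=A97: ✗
lax_sum = 84 + 70 = 154
—
[delay_min_sum: delay_min > 117 AND dist_km >= 2352]
flight=A48: ✗
flight=A82: ✓ → 88
flight=A12: ✓ → 46
flight=A26: ✓ → 95
flight=A71: ✗
flight=A37: ✗
flight=A84: ✗
flight=A20: ✗
flight=A94: ✓ → 75
flight=A97: ✓ → 35
delay_min_sum = 88 + 46 + 95 + 75 + 35 = 339
—
[a320_count: aircraft = 'A320' AND dist_km > 3870]
flight=A48: ✗
flight=A82: ✗
flight=A12: ✗
flight=A26: ✓ → 1
flight=A71: ✗
flight=A37: ✗
flight=A84: ✗
flight=A20: ✗
flight=A94: ✗
flight=A97: ✗
a320_count = COUNT(1) = 1

lax_sum=154, delay_min_sum=339, a320_count=1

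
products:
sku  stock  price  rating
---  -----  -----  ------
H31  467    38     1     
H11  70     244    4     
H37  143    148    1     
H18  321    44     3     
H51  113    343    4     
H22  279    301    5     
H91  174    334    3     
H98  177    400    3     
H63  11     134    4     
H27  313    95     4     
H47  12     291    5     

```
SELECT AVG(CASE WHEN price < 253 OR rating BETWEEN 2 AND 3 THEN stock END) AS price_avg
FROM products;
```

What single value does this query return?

209.5

sku=H31: ✓ → 467
sku=H11: ✓ → 70
sku=H37: ✓ → 143
sku=H18: ✓ → 321
sku=H51: ✗
sku=H22: ✗
sku=H91: ✓ → 174
sku=H98: ✓ → 177
sku=H63: ✓ → 11
sku=H27: ✓ → 313
sku=H47: ✗
price_avg = (467 + 70 + 143 + 321 + 174 + 177 + 11 + 313) / 8 = 209.5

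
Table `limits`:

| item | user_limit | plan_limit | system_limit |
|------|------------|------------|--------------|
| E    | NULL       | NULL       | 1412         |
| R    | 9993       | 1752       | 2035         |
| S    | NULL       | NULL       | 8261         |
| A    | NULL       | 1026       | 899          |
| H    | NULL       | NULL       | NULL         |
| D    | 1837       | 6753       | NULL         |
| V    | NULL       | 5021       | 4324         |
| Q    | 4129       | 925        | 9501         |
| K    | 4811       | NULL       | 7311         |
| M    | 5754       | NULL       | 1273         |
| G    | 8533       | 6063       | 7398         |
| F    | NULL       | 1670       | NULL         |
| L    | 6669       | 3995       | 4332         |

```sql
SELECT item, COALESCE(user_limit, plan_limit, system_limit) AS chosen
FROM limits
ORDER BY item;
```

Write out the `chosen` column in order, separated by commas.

item=A: user_limit=NULL, plan_limit=1026 → 1026
item=D: user_limit=1837 → 1837
item=E: user_limit=NULL, plan_limit=NULL, system_limit=1412 → 1412
item=F: user_limit=NULL, plan_limit=1670 → 1670
item=G: user_limit=8533 → 8533
item=H: user_limit=NULL, plan_limit=NULL, system_limit=NULL (all NULL) → NULL
item=K: user_limit=4811 → 4811
item=L: user_limit=6669 → 6669
item=M: user_limit=5754 → 5754
item=Q: user_limit=4129 → 4129
item=R: user_limit=9993 → 9993
item=S: user_limit=NULL, plan_limit=NULL, system_limit=8261 → 8261
item=V: user_limit=NULL, plan_limit=5021 → 5021

1026, 1837, 1412, 1670, 8533, NULL, 4811, 6669, 5754, 4129, 9993, 8261, 5021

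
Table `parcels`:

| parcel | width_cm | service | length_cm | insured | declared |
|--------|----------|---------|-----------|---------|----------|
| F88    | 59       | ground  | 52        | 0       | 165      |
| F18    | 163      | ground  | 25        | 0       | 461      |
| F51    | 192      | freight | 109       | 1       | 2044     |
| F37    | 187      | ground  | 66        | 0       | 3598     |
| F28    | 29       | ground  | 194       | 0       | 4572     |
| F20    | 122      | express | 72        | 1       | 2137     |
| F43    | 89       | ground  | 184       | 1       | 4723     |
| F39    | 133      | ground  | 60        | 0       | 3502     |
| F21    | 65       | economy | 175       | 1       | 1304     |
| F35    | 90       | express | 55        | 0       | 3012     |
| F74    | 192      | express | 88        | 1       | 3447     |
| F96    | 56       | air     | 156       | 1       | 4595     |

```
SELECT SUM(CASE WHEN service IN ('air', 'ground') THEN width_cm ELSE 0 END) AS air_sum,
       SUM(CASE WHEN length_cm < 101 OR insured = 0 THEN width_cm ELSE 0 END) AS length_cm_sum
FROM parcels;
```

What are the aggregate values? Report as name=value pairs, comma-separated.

[air_sum: service IN ('air', 'ground')]
parcel=F88: ✓ → 59
parcel=F18: ✓ → 163
parcel=F51: ✗
parcel=F37: ✓ → 187
parcel=F28: ✓ → 29
parcel=F20: ✗
parcel=F43: ✓ → 89
parcel=F39: ✓ → 133
parcel=F21: ✗
parcel=F35: ✗
parcel=F74: ✗
parcel=F96: ✓ → 56
air_sum = 59 + 163 + 187 + 29 + 89 + 133 + 56 = 716
—
[length_cm_sum: length_cm < 101 OR insured = 0]
parcel=F88: ✓ → 59
parcel=F18: ✓ → 163
parcel=F51: ✗
parcel=F37: ✓ → 187
parcel=F28: ✓ → 29
parcel=F20: ✓ → 122
parcel=F43: ✗
parcel=F39: ✓ → 133
parcel=F21: ✗
parcel=F35: ✓ → 90
parcel=F74: ✓ → 192
parcel=F96: ✗
length_cm_sum = 59 + 163 + 187 + 29 + 122 + 133 + 90 + 192 = 975

air_sum=716, length_cm_sum=975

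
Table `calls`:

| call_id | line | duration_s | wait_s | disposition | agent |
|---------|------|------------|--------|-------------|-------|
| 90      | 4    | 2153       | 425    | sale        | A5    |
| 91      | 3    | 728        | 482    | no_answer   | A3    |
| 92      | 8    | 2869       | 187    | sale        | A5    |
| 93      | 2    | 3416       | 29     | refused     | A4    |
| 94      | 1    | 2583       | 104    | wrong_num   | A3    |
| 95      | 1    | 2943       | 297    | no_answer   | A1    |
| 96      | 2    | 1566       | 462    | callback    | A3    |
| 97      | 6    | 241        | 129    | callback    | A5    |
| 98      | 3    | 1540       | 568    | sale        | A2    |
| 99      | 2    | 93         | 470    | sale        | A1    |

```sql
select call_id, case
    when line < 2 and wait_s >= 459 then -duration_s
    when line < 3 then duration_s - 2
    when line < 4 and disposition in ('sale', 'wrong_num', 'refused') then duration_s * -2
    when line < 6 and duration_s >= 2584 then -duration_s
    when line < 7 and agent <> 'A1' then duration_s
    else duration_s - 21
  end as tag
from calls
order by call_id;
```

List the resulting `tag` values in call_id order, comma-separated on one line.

call_id=90: line < 7 and agent <> 'A1' → 2153
call_id=91: line < 7 and agent <> 'A1' → 728
call_id=92: ELSE → 2848
call_id=93: line < 3 → 3414
call_id=94: line < 3 → 2581
call_id=95: line < 3 → 2941
call_id=96: line < 3 → 1564
call_id=97: line < 7 and agent <> 'A1' → 241
call_id=98: line < 4 and disposition in ('sale', 'wrong_num', 'refused') → -3080
call_id=99: line < 3 → 91

2153, 728, 2848, 3414, 2581, 2941, 1564, 241, -3080, 91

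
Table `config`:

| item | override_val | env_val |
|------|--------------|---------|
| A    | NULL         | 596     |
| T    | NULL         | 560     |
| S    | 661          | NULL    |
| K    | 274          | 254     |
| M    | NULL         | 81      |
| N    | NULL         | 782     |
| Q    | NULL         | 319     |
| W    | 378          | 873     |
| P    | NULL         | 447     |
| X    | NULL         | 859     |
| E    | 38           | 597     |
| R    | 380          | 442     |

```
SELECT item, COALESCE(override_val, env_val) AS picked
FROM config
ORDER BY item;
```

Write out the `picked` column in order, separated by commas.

596, 38, 274, 81, 782, 447, 319, 380, 661, 560, 378, 859

item=A: override_val=NULL, env_val=596 → 596
item=E: override_val=38 → 38
item=K: override_val=274 → 274
item=M: override_val=NULL, env_val=81 → 81
item=N: override_val=NULL, env_val=782 → 782
item=P: override_val=NULL, env_val=447 → 447
item=Q: override_val=NULL, env_val=319 → 319
item=R: override_val=380 → 380
item=S: override_val=661 → 661
item=T: override_val=NULL, env_val=560 → 560
item=W: override_val=378 → 378
item=X: override_val=NULL, env_val=859 → 859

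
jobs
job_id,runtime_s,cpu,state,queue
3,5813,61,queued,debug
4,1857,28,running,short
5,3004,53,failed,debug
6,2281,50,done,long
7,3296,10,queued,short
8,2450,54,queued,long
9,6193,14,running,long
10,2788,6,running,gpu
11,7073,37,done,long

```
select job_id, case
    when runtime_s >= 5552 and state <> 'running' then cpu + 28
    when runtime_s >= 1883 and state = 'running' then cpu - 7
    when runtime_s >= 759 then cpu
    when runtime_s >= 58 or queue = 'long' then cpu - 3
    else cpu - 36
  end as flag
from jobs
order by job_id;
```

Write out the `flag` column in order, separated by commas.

89, 28, 53, 50, 10, 54, 7, -1, 65

job_id=3: runtime_s >= 5552 and state <> 'running' → 89
job_id=4: runtime_s >= 759 → 28
job_id=5: runtime_s >= 759 → 53
job_id=6: runtime_s >= 759 → 50
job_id=7: runtime_s >= 759 → 10
job_id=8: runtime_s >= 759 → 54
job_id=9: runtime_s >= 1883 and state = 'running' → 7
job_id=10: runtime_s >= 1883 and state = 'running' → -1
job_id=11: runtime_s >= 5552 and state <> 'running' → 65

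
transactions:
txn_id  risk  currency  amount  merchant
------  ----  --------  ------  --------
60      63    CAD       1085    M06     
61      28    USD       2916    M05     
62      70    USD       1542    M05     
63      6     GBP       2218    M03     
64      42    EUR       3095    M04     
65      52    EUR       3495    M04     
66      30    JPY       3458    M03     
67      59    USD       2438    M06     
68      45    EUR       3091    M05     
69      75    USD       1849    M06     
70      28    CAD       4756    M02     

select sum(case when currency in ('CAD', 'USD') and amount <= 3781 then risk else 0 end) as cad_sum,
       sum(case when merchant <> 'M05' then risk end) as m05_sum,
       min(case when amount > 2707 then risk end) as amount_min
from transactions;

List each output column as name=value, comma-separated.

[cad_sum: currency in ('CAD', 'USD') and amount <= 3781]
txn_id=60: ✓ → 63
txn_id=61: ✓ → 28
txn_id=62: ✓ → 70
txn_id=63: ✗
txn_id=64: ✗
txn_id=65: ✗
txn_id=66: ✗
txn_id=67: ✓ → 59
txn_id=68: ✗
txn_id=69: ✓ → 75
txn_id=70: ✗
cad_sum = 63 + 28 + 70 + 59 + 75 = 295
—
[m05_sum: merchant <> 'M05']
txn_id=60: ✓ → 63
txn_id=61: ✗
txn_id=62: ✗
txn_id=63: ✓ → 6
txn_id=64: ✓ → 42
txn_id=65: ✓ → 52
txn_id=66: ✓ → 30
txn_id=67: ✓ → 59
txn_id=68: ✗
txn_id=69: ✓ → 75
txn_id=70: ✓ → 28
m05_sum = 63 + 6 + 42 + 52 + 30 + 59 + 75 + 28 = 355
—
[amount_min: amount > 2707]
txn_id=60: ✗
txn_id=61: ✓ → 28
txn_id=62: ✗
txn_id=63: ✗
txn_id=64: ✓ → 42
txn_id=65: ✓ → 52
txn_id=66: ✓ → 30
txn_id=67: ✗
txn_id=68: ✓ → 45
txn_id=69: ✗
txn_id=70: ✓ → 28
amount_min = MIN(28, 42, 52, 30, 45, 28) = 28

cad_sum=295, m05_sum=355, amount_min=28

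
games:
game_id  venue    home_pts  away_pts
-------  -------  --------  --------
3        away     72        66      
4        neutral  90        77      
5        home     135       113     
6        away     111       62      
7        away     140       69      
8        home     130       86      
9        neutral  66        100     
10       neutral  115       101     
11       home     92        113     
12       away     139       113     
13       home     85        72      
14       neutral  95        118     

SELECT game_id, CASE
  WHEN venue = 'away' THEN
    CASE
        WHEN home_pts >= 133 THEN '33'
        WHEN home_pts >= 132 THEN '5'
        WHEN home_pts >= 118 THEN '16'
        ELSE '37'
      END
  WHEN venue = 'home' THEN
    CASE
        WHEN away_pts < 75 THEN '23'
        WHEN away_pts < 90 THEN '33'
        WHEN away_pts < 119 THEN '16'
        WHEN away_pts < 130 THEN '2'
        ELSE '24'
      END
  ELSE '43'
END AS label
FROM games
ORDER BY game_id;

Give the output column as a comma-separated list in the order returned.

37, 43, 16, 37, 33, 33, 43, 43, 16, 33, 23, 43

game_id=3: venue='away' → inner[ELSE] → 37
game_id=4: venue='neutral' → outer ELSE → 43
game_id=5: venue='home' → inner[away_pts < 119] → 16
game_id=6: venue='away' → inner[ELSE] → 37
game_id=7: venue='away' → inner[home_pts >= 133] → 33
game_id=8: venue='home' → inner[away_pts < 90] → 33
game_id=9: venue='neutral' → outer ELSE → 43
game_id=10: venue='neutral' → outer ELSE → 43
game_id=11: venue='home' → inner[away_pts < 119] → 16
game_id=12: venue='away' → inner[home_pts >= 133] → 33
game_id=13: venue='home' → inner[away_pts < 75] → 23
game_id=14: venue='neutral' → outer ELSE → 43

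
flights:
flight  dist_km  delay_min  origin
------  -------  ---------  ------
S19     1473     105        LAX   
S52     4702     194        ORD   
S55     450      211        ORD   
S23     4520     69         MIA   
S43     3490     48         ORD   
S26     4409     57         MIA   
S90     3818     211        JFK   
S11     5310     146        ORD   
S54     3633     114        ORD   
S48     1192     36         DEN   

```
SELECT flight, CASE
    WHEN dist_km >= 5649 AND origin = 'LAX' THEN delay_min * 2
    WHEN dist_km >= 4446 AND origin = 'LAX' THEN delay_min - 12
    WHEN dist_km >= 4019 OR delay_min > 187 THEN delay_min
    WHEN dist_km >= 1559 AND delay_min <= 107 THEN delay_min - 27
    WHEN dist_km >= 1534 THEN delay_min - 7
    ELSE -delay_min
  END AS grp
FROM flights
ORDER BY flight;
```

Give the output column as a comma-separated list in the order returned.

146, -105, 69, 57, 21, -36, 194, 107, 211, 211

flight=S11: dist_km >= 4019 OR delay_min > 187 → 146
flight=S19: ELSE → -105
flight=S23: dist_km >= 4019 OR delay_min > 187 → 69
flight=S26: dist_km >= 4019 OR delay_min > 187 → 57
flight=S43: dist_km >= 1559 AND delay_min <= 107 → 21
flight=S48: ELSE → -36
flight=S52: dist_km >= 4019 OR delay_min > 187 → 194
flight=S54: dist_km >= 1534 → 107
flight=S55: dist_km >= 4019 OR delay_min > 187 → 211
flight=S90: dist_km >= 4019 OR delay_min > 187 → 211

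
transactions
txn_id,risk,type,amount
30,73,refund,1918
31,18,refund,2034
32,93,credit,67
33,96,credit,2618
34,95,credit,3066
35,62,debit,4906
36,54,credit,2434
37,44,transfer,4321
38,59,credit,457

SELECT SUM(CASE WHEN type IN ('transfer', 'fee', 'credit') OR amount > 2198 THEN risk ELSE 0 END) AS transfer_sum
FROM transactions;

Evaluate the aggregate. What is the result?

503

txn_id=30: ✗
txn_id=31: ✗
txn_id=32: ✓ → 93
txn_id=33: ✓ → 96
txn_id=34: ✓ → 95
txn_id=35: ✓ → 62
txn_id=36: ✓ → 54
txn_id=37: ✓ → 44
txn_id=38: ✓ → 59
transfer_sum = 93 + 96 + 95 + 62 + 54 + 44 + 59 = 503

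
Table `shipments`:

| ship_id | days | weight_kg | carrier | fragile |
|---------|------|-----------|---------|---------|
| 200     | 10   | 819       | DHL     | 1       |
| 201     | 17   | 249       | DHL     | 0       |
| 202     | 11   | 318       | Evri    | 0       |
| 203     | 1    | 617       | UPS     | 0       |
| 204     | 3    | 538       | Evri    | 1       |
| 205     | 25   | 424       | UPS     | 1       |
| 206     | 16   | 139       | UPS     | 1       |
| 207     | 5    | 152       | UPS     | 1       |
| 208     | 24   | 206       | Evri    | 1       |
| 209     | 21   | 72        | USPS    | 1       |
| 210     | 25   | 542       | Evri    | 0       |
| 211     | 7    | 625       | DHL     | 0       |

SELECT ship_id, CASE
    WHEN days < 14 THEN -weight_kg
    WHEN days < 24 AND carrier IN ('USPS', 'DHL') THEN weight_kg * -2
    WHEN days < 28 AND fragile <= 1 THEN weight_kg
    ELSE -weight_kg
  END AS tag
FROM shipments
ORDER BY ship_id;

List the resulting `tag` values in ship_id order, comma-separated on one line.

ship_id=200: days < 14 → -819
ship_id=201: days < 24 AND carrier IN ('USPS', 'DHL') → -498
ship_id=202: days < 14 → -318
ship_id=203: days < 14 → -617
ship_id=204: days < 14 → -538
ship_id=205: days < 28 AND fragile <= 1 → 424
ship_id=206: days < 28 AND fragile <= 1 → 139
ship_id=207: days < 14 → -152
ship_id=208: days < 28 AND fragile <= 1 → 206
ship_id=209: days < 24 AND carrier IN ('USPS', 'DHL') → -144
ship_id=210: days < 28 AND fragile <= 1 → 542
ship_id=211: days < 14 → -625

-819, -498, -318, -617, -538, 424, 139, -152, 206, -144, 542, -625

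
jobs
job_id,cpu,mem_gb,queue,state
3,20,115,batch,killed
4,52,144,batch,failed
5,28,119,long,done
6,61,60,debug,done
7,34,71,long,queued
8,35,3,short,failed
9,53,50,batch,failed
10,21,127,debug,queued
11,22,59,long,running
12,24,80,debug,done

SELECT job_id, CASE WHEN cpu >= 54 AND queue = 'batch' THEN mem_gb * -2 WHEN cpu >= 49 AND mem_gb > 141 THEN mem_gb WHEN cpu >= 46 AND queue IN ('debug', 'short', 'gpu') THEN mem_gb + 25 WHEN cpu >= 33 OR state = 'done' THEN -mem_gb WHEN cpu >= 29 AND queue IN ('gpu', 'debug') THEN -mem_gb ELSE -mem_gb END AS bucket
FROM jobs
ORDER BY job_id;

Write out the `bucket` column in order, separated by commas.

-115, 144, -119, 85, -71, -3, -50, -127, -59, -80

job_id=3: ELSE → -115
job_id=4: cpu >= 49 AND mem_gb > 141 → 144
job_id=5: cpu >= 33 OR state = 'done' → -119
job_id=6: cpu >= 46 AND queue IN ('debug', 'short', 'gpu') → 85
job_id=7: cpu >= 33 OR state = 'done' → -71
job_id=8: cpu >= 33 OR state = 'done' → -3
job_id=9: cpu >= 33 OR state = 'done' → -50
job_id=10: ELSE → -127
job_id=11: ELSE → -59
job_id=12: cpu >= 33 OR state = 'done' → -80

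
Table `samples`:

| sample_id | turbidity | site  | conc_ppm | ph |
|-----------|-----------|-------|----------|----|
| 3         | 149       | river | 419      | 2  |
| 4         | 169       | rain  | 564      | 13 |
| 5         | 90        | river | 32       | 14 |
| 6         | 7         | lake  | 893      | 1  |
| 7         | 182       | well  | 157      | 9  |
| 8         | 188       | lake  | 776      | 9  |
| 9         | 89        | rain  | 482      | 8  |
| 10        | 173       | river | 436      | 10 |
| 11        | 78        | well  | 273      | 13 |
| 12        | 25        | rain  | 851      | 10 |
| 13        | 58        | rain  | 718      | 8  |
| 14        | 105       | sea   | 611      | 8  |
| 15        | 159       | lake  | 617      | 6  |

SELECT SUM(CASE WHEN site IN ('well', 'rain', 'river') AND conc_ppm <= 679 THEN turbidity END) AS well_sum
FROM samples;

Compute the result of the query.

sample_id=3: ✓ → 149
sample_id=4: ✓ → 169
sample_id=5: ✓ → 90
sample_id=6: ✗
sample_id=7: ✓ → 182
sample_id=8: ✗
sample_id=9: ✓ → 89
sample_id=10: ✓ → 173
sample_id=11: ✓ → 78
sample_id=12: ✗
sample_id=13: ✗
sample_id=14: ✗
sample_id=15: ✗
well_sum = 149 + 169 + 90 + 182 + 89 + 173 + 78 = 930

930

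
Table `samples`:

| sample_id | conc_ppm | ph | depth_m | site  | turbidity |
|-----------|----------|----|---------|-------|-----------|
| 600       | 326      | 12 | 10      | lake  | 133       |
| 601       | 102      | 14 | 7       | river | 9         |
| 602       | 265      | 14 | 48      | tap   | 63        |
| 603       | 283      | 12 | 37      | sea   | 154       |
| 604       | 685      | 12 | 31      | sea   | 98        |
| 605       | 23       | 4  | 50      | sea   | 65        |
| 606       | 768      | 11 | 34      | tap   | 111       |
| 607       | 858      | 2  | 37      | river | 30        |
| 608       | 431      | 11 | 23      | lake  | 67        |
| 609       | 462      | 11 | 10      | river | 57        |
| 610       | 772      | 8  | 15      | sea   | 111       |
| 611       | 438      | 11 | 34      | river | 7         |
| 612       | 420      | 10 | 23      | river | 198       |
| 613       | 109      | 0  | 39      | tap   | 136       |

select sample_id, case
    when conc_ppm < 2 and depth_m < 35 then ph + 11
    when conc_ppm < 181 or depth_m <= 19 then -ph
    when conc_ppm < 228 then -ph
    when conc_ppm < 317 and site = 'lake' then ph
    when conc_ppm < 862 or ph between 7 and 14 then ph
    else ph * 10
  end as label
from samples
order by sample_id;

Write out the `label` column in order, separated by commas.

sample_id=600: conc_ppm < 181 or depth_m <= 19 → -12
sample_id=601: conc_ppm < 181 or depth_m <= 19 → -14
sample_id=602: conc_ppm < 862 or ph between 7 and 14 → 14
sample_id=603: conc_ppm < 862 or ph between 7 and 14 → 12
sample_id=604: conc_ppm < 862 or ph between 7 and 14 → 12
sample_id=605: conc_ppm < 181 or depth_m <= 19 → -4
sample_id=606: conc_ppm < 862 or ph between 7 and 14 → 11
sample_id=607: conc_ppm < 862 or ph between 7 and 14 → 2
sample_id=608: conc_ppm < 862 or ph between 7 and 14 → 11
sample_id=609: conc_ppm < 181 or depth_m <= 19 → -11
sample_id=610: conc_ppm < 181 or depth_m <= 19 → -8
sample_id=611: conc_ppm < 862 or ph between 7 and 14 → 11
sample_id=612: conc_ppm < 862 or ph between 7 and 14 → 10
sample_id=613: conc_ppm < 181 or depth_m <= 19 → 0

-12, -14, 14, 12, 12, -4, 11, 2, 11, -11, -8, 11, 10, 0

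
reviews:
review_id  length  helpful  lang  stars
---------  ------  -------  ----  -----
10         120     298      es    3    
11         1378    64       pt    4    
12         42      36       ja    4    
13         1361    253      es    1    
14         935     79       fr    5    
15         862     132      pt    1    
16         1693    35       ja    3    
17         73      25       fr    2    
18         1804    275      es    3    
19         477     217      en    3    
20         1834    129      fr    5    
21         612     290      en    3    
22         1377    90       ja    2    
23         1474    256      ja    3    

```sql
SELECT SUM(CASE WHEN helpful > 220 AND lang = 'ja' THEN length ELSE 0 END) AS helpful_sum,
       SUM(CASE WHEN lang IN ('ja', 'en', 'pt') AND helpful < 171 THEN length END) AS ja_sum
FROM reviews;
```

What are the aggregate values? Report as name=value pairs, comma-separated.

[helpful_sum: helpful > 220 AND lang = 'ja']
review_id=10: ✗
review_id=11: ✗
review_id=12: ✗
review_id=13: ✗
review_id=14: ✗
review_id=15: ✗
review_id=16: ✗
review_id=17: ✗
review_id=18: ✗
review_id=19: ✗
review_id=20: ✗
review_id=21: ✗
review_id=22: ✗
review_id=23: ✓ → 1474
helpful_sum = 1474
—
[ja_sum: lang IN ('ja', 'en', 'pt') AND helpful < 171]
review_id=10: ✗
review_id=11: ✓ → 1378
review_id=12: ✓ → 42
review_id=13: ✗
review_id=14: ✗
review_id=15: ✓ → 862
review_id=16: ✓ → 1693
review_id=17: ✗
review_id=18: ✗
review_id=19: ✗
review_id=20: ✗
review_id=21: ✗
review_id=22: ✓ → 1377
review_id=23: ✗
ja_sum = 1378 + 42 + 862 + 1693 + 1377 = 5352

helpful_sum=1474, ja_sum=5352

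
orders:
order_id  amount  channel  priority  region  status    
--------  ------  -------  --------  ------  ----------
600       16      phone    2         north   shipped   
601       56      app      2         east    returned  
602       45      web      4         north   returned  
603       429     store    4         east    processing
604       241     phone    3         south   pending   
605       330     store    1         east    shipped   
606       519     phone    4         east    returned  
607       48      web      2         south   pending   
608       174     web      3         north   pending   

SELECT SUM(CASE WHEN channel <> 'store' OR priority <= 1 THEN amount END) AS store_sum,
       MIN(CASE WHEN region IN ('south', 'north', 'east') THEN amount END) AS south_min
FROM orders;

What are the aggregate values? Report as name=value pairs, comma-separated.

[store_sum: channel <> 'store' OR priority <= 1]
order_id=600: ✓ → 16
order_id=601: ✓ → 56
order_id=602: ✓ → 45
order_id=603: ✗
order_id=604: ✓ → 241
order_id=605: ✓ → 330
order_id=606: ✓ → 519
order_id=607: ✓ → 48
order_id=608: ✓ → 174
store_sum = 16 + 56 + 45 + 241 + 330 + 519 + 48 + 174 = 1429
—
[south_min: region IN ('south', 'north', 'east')]
order_id=600: ✓ → 16
order_id=601: ✓ → 56
order_id=602: ✓ → 45
order_id=603: ✓ → 429
order_id=604: ✓ → 241
order_id=605: ✓ → 330
order_id=606: ✓ → 519
order_id=607: ✓ → 48
order_id=608: ✓ → 174
south_min = MIN(16, 56, 45, 429, 241, 330, 519, 48, 174) = 16

store_sum=1429, south_min=16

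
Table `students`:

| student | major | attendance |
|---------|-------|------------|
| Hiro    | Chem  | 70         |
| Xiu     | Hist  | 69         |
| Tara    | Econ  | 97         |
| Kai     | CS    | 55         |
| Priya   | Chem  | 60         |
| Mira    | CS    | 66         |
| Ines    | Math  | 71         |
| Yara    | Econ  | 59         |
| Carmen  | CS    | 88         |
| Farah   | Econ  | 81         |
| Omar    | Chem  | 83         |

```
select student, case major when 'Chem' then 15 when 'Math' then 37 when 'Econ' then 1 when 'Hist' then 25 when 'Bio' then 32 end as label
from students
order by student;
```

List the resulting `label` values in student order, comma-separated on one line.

student=Carmen: (no match → NULL) → NULL
student=Farah: major='Econ' → 1
student=Hiro: major='Chem' → 15
student=Ines: major='Math' → 37
student=Kai: (no match → NULL) → NULL
student=Mira: (no match → NULL) → NULL
student=Omar: major='Chem' → 15
student=Priya: major='Chem' → 15
student=Tara: major='Econ' → 1
student=Xiu: major='Hist' → 25
student=Yara: major='Econ' → 1

NULL, 1, 15, 37, NULL, NULL, 15, 15, 1, 25, 1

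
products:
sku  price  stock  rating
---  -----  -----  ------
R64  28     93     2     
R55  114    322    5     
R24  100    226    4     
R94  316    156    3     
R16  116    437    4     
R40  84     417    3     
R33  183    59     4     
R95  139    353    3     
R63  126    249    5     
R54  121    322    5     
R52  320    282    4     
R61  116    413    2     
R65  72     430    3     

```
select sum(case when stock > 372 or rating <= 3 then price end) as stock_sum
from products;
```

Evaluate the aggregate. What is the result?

sku=R64: ✓ → 28
sku=R55: ✗
sku=R24: ✗
sku=R94: ✓ → 316
sku=R16: ✓ → 116
sku=R40: ✓ → 84
sku=R33: ✗
sku=R95: ✓ → 139
sku=R63: ✗
sku=R54: ✗
sku=R52: ✗
sku=R61: ✓ → 116
sku=R65: ✓ → 72
stock_sum = 28 + 316 + 116 + 84 + 139 + 116 + 72 = 871

871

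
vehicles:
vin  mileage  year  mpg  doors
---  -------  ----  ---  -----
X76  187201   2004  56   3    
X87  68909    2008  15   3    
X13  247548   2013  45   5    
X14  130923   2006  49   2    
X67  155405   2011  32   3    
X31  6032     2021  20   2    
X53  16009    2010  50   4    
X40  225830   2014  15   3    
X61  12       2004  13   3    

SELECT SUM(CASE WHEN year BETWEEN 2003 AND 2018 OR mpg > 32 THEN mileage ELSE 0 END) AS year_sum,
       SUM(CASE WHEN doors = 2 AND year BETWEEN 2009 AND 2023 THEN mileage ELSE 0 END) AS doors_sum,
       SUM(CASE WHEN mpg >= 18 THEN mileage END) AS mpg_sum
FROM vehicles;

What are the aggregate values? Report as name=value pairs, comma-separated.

[year_sum: year BETWEEN 2003 AND 2018 OR mpg > 32]
vin=X76: ✓ → 187201
vin=X87: ✓ → 68909
vin=X13: ✓ → 247548
vin=X14: ✓ → 130923
vin=X67: ✓ → 155405
vin=X31: ✗
vin=X53: ✓ → 16009
vin=X40: ✓ → 225830
vin=X61: ✓ → 12
year_sum = 187201 + 68909 + 247548 + 130923 + 155405 + 16009 + 225830 + 12 = 1031837
—
[doors_sum: doors = 2 AND year BETWEEN 2009 AND 2023]
vin=X76: ✗
vin=X87: ✗
vin=X13: ✗
vin=X14: ✗
vin=X67: ✗
vin=X31: ✓ → 6032
vin=X53: ✗
vin=X40: ✗
vin=X61: ✗
doors_sum = 6032
—
[mpg_sum: mpg >= 18]
vin=X76: ✓ → 187201
vin=X87: ✗
vin=X13: ✓ → 247548
vin=X14: ✓ → 130923
vin=X67: ✓ → 155405
vin=X31: ✓ → 6032
vin=X53: ✓ → 16009
vin=X40: ✗
vin=X61: ✗
mpg_sum = 187201 + 247548 + 130923 + 155405 + 6032 + 16009 = 743118

year_sum=1031837, doors_sum=6032, mpg_sum=743118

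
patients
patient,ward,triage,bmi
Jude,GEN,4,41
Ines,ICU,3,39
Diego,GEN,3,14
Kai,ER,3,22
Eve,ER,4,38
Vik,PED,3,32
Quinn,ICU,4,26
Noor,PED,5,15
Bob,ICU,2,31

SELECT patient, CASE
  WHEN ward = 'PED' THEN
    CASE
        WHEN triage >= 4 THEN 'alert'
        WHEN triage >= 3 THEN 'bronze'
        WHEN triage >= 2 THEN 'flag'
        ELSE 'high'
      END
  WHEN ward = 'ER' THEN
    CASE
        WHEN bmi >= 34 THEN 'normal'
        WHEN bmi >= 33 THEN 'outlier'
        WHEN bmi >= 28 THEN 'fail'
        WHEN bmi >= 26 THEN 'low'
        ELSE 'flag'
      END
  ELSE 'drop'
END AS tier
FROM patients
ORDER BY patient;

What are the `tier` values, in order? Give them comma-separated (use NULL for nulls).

patient=Bob: ward='ICU' → outer ELSE → drop
patient=Diego: ward='GEN' → outer ELSE → drop
patient=Eve: ward='ER' → inner[bmi >= 34] → normal
patient=Ines: ward='ICU' → outer ELSE → drop
patient=Jude: ward='GEN' → outer ELSE → drop
patient=Kai: ward='ER' → inner[ELSE] → flag
patient=Noor: ward='PED' → inner[triage >= 4] → alert
patient=Quinn: ward='ICU' → outer ELSE → drop
patient=Vik: ward='PED' → inner[triage >= 3] → bronze

drop, drop, normal, drop, drop, flag, alert, drop, bronze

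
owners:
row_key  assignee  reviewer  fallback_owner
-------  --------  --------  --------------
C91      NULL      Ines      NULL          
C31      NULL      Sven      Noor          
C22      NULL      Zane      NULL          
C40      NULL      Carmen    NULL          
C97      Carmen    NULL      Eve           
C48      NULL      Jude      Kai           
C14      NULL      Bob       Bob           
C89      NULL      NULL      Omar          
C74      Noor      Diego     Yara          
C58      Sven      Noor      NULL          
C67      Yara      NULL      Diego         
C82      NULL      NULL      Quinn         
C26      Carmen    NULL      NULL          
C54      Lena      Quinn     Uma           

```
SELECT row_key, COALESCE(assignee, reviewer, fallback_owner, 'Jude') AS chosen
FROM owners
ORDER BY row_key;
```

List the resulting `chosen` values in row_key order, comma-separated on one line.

Bob, Zane, Carmen, Sven, Carmen, Jude, Lena, Sven, Yara, Noor, Quinn, Omar, Ines, Carmen

row_key=C14: assignee=NULL, reviewer=Bob → Bob
row_key=C22: assignee=NULL, reviewer=Zane → Zane
row_key=C26: assignee=Carmen → Carmen
row_key=C31: assignee=NULL, reviewer=Sven → Sven
row_key=C40: assignee=NULL, reviewer=Carmen → Carmen
row_key=C48: assignee=NULL, reviewer=Jude → Jude
row_key=C54: assignee=Lena → Lena
row_key=C58: assignee=Sven → Sven
row_key=C67: assignee=Yara → Yara
row_key=C74: assignee=Noor → Noor
row_key=C82: assignee=NULL, reviewer=NULL, fallback_owner=Quinn → Quinn
row_key=C89: assignee=NULL, reviewer=NULL, fallback_owner=Omar → Omar
row_key=C91: assignee=NULL, reviewer=Ines → Ines
row_key=C97: assignee=Carmen → Carmen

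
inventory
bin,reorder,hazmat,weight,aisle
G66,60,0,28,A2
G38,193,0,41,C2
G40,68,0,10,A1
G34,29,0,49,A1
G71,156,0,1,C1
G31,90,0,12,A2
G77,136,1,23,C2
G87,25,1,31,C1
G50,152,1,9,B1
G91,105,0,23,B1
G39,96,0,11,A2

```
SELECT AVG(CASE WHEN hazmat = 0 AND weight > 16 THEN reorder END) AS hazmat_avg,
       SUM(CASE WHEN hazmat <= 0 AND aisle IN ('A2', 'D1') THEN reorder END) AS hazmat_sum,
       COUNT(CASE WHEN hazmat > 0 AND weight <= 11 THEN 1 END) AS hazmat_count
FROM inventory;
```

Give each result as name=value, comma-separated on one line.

hazmat_avg=96.75, hazmat_sum=246, hazmat_count=1

[hazmat_avg: hazmat = 0 AND weight > 16]
bin=G66: ✓ → 60
bin=G38: ✓ → 193
bin=G40: ✗
bin=G34: ✓ → 29
bin=G71: ✗
bin=G31: ✗
bin=G77: ✗
bin=G87: ✗
bin=G50: ✗
bin=G91: ✓ → 105
bin=G39: ✗
hazmat_avg = (60 + 193 + 29 + 105) / 4 = 96.75
—
[hazmat_sum: hazmat <= 0 AND aisle IN ('A2', 'D1')]
bin=G66: ✓ → 60
bin=G38: ✗
bin=G40: ✗
bin=G34: ✗
bin=G71: ✗
bin=G31: ✓ → 90
bin=G77: ✗
bin=G87: ✗
bin=G50: ✗
bin=G91: ✗
bin=G39: ✓ → 96
hazmat_sum = 60 + 90 + 96 = 246
—
[hazmat_count: hazmat > 0 AND weight <= 11]
bin=G66: ✗
bin=G38: ✗
bin=G40: ✗
bin=G34: ✗
bin=G71: ✗
bin=G31: ✗
bin=G77: ✗
bin=G87: ✗
bin=G50: ✓ → 1
bin=G91: ✗
bin=G39: ✗
hazmat_count = COUNT(1) = 1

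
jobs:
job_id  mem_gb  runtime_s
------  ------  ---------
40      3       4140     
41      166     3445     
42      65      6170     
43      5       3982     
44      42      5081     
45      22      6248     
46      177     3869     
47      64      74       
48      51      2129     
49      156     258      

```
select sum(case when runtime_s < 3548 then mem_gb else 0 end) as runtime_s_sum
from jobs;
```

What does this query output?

437

job_id=40: ✗
job_id=41: ✓ → 166
job_id=42: ✗
job_id=43: ✗
job_id=44: ✗
job_id=45: ✗
job_id=46: ✗
job_id=47: ✓ → 64
job_id=48: ✓ → 51
job_id=49: ✓ → 156
runtime_s_sum = 166 + 64 + 51 + 156 = 437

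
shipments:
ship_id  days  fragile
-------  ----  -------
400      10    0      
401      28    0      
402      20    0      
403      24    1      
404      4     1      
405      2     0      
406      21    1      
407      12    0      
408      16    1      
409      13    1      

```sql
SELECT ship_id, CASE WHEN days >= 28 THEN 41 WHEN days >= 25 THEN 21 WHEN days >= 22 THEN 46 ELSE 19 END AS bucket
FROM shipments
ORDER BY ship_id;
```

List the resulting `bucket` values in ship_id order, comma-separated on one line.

ship_id=400: ELSE → 19
ship_id=401: days >= 28 → 41
ship_id=402: ELSE → 19
ship_id=403: days >= 22 → 46
ship_id=404: ELSE → 19
ship_id=405: ELSE → 19
ship_id=406: ELSE → 19
ship_id=407: ELSE → 19
ship_id=408: ELSE → 19
ship_id=409: ELSE → 19

19, 41, 19, 46, 19, 19, 19, 19, 19, 19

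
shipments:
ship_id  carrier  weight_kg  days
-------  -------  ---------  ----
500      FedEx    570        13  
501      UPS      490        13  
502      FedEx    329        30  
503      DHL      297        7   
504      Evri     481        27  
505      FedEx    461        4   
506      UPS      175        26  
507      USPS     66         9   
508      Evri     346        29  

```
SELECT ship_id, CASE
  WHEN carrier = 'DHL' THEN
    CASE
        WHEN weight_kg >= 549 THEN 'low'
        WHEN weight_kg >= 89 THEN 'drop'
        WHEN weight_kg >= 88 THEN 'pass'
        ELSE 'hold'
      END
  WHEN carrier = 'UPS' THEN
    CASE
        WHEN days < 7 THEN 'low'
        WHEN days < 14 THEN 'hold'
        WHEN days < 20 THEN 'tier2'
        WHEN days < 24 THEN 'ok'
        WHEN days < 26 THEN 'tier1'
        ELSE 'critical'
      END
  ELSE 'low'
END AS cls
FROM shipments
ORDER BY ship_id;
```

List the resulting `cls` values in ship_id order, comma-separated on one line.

low, hold, low, drop, low, low, critical, low, low

ship_id=500: carrier='FedEx' → outer ELSE → low
ship_id=501: carrier='UPS' → inner[days < 14] → hold
ship_id=502: carrier='FedEx' → outer ELSE → low
ship_id=503: carrier='DHL' → inner[weight_kg >= 89] → drop
ship_id=504: carrier='Evri' → outer ELSE → low
ship_id=505: carrier='FedEx' → outer ELSE → low
ship_id=506: carrier='UPS' → inner[ELSE] → critical
ship_id=507: carrier='USPS' → outer ELSE → low
ship_id=508: carrier='Evri' → outer ELSE → low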